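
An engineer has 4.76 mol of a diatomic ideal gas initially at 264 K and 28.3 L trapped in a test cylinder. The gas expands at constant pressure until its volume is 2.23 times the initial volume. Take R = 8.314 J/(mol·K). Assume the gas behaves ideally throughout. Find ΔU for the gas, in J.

32100 J

P₁ = nRT₁/V₁ = 4.76×8.314×264/28.3 = 369 kPa.
Isobaric: P stays 369 kPa; V/T = const ⇒ T₂ = 589 K, V₂ = 63.1 L.
For an ideal gas ΔU = nCvΔT with Cv = (5/2)R = 20.8 J/(mol·K).
ΔU = 4.76×20.8×(589−264) = 32100 J.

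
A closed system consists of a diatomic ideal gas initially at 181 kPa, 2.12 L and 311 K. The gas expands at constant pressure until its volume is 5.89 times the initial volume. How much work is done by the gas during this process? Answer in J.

1880 J

n = P₁V₁/(RT₁) = 181×2.12/(8.314×311) = 0.148 mol.
Isobaric: P stays 181 kPa; V/T = const ⇒ T₂ = 1830 K, V₂ = 12.5 L.
W = PΔV = 181×(12.5−2.12) kPa·L = 1880 J.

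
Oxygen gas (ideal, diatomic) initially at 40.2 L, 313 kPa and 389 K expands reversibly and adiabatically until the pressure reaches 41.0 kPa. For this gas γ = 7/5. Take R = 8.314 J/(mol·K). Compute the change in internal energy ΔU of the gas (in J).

-13900 J

n = P₁V₁/(RT₁) = 313×40.2/(8.314×389) = 3.89 mol.
Adiabatic: T₂/T₁ = (P₂/P₁)^((γ−1)/γ) ⇒ T₂ = 389×(0.131)^0.286 = 218 K; V₂ = 172 L.
For an ideal gas ΔU = nCvΔT with Cv = (5/2)R = 20.8 J/(mol·K).
ΔU = 3.89×20.8×(218−389) = -13900 J.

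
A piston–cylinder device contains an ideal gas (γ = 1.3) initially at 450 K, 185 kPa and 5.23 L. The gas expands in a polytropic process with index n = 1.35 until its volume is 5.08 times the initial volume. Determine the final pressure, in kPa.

Polytropic n=1.35: T₂ = T₁(V₁/V₂)^(n−1) = 450×(0.197)^0.35 = 255 K; P₂ = P₁(V₁/V₂)^n = 20.6 kPa.

20.6 kPa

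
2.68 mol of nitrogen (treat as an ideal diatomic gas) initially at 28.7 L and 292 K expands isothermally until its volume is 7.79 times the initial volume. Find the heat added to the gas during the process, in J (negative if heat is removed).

13400 J

P₁ = nRT₁/V₁ = 2.68×8.314×292/28.7 = 227 kPa.
Isothermal: T stays 292 K; PV = const ⇒ V₂ = 224 L, P₂ = 29.1 kPa.
ΔU = 0 (ideal gas, T constant).
W = nRT ln(V₂/V₁) = 2.68×8.314×292×ln(7.79) = 13400 J.
Q = ΔU + W = 13400 J.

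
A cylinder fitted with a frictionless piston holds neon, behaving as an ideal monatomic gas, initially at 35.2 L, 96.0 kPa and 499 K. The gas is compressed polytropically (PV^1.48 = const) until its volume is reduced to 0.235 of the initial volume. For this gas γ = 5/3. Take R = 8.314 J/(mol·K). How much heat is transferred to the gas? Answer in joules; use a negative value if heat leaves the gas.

n = P₁V₁/(RT₁) = 96.0×35.2/(8.314×499) = 0.815 mol.
Polytropic n=1.48: T₂ = T₁(V₁/V₂)^(n−1) = 499×(4.26)^0.48 = 1000 K; P₂ = P₁(V₁/V₂)^n = 819 kPa.
W = (P₁V₁−P₂V₂)/(n−1) = (96.0×35.2−819×8.27)/0.48 = -7070 J.
ΔU = nCvΔT = 0.815×12.5×(1000−499) = 5090 J.
Q = ΔU + W = -1980 J.

-1980 J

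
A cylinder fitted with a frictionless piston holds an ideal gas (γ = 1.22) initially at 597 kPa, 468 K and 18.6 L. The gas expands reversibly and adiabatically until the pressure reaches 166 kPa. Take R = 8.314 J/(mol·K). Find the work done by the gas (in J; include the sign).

10400 J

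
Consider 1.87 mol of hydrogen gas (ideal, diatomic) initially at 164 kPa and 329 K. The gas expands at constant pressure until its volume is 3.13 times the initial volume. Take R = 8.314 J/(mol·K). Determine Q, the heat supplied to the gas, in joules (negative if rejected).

V₁ = nRT₁/P₁ = 1.87×8.314×329/164 = 31.2 L.
Isobaric: P stays 164 kPa; V/T = const ⇒ T₂ = 1030 K, V₂ = 97.6 L.
W = PΔV = 164×(97.6−31.2) kPa·L = 10900 J.
ΔU = nCvΔT = 1.87×20.8×(1030−329) = 27200 J.
Q = ΔU + W = nCpΔT = 38100 J.

38100 J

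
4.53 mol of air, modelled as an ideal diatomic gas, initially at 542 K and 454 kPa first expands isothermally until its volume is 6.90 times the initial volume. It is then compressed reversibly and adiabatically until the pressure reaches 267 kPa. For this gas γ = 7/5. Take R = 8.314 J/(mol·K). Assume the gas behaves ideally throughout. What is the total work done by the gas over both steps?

V₁ = nRT₁/P₁ = 4.53×8.314×542/454 = 45.0 L.
Step 1 — Isothermal: T stays 542 K; PV = const ⇒ V₂ = 310 L, P₂ = 65.8 kPa.
ΔU = 0 (ideal gas, T constant).
W = nRT ln(V₂/V₁) = 4.53×8.314×542×ln(6.90) = 39400 J.
Q = ΔU + W = 39400 J.
State after step 1: P = 65.8 kPa, V = 310 L, T = 542 K.
Step 2 — Adiabatic: T₂/T₁ = (P₂/P₁)^((γ−1)/γ) ⇒ T₂ = 542×(4.06)^0.286 = 809 K; V₂ = 114 L.
ΔU = nCvΔT = 4.53×20.8×(809−542) = 25100 J.
Q = 0 for an adiabatic process, so W = −ΔU = -25100 J.
Net over both steps: W = 14300 J, Q = 39400 J, ΔU = 25100 J.

14300 J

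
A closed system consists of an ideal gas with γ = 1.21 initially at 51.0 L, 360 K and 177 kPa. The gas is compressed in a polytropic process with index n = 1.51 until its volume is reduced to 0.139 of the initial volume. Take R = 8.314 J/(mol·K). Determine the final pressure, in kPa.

3480 kPa

Polytropic n=1.51: T₂ = T₁(V₁/V₂)^(n−1) = 360×(7.19)^0.51 = 985 K; P₂ = P₁(V₁/V₂)^n = 3480 kPa.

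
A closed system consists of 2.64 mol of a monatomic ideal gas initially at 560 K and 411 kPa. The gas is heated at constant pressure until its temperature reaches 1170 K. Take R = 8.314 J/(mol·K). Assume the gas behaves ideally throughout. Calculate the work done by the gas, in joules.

V₁ = nRT₁/P₁ = 2.64×8.314×560/411 = 29.9 L.
Isobaric: P stays 411 kPa; V/T = const ⇒ T₂ = 1170 K, V₂ = 62.5 L.
W = PΔV = 411×(62.5−29.9) kPa·L = 13400 J.

13400 J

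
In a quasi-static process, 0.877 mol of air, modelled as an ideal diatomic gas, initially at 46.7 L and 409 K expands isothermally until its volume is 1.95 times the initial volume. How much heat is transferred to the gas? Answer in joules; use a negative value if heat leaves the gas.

P₁ = nRT₁/V₁ = 0.877×8.314×409/46.7 = 63.9 kPa.
Isothermal: T stays 409 K; PV = const ⇒ V₂ = 91.1 L, P₂ = 32.7 kPa.
ΔU = 0 (ideal gas, T constant).
W = nRT ln(V₂/V₁) = 0.877×8.314×409×ln(1.95) = 1990 J.
Q = ΔU + W = 1990 J.

1990 J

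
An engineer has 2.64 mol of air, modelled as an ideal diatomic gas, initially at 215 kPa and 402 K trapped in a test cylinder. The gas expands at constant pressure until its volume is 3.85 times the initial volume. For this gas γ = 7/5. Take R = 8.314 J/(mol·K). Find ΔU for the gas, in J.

V₁ = nRT₁/P₁ = 2.64×8.314×402/215 = 41.0 L.
Isobaric: P stays 215 kPa; V/T = const ⇒ T₂ = 1550 K, V₂ = 158 L.
For an ideal gas ΔU = nCvΔT with Cv = (5/2)R = 20.8 J/(mol·K).
ΔU = 2.64×20.8×(1550−402) = 62900 J.

62900 J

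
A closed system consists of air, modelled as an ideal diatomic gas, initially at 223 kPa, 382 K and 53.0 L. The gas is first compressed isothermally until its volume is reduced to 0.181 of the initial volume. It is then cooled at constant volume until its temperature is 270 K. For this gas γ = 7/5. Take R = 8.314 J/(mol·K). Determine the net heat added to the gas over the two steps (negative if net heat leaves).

n = P₁V₁/(RT₁) = 223×53.0/(8.314×382) = 3.72 mol.
Step 1 — Isothermal: T stays 382 K; PV = const ⇒ V₂ = 9.59 L, P₂ = 1230 kPa.
ΔU = 0 (ideal gas, T constant).
W = nRT ln(V₂/V₁) = 3.72×8.314×382×ln(0.181) = -20200 J.
Q = ΔU + W = -20200 J.
State after step 1: P = 1230 kPa, V = 9.59 L, T = 382 K.
Step 2 — Isochoric: V stays 9.59 L; P/T = const ⇒ T₂ = 270 K, P₂ = 871 kPa.
W = 0 (no volume change).
ΔU = nCvΔT = 3.72×20.8×(270−382) = -8660 J.
Q = ΔU = -8660 J.
Net over both steps: W = -20200 J, Q = -28900 J, ΔU = -8660 J.

-28900 J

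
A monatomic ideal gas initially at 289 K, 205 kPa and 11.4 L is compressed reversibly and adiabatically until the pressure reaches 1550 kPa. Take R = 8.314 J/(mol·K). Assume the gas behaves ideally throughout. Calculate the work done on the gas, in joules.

4370 J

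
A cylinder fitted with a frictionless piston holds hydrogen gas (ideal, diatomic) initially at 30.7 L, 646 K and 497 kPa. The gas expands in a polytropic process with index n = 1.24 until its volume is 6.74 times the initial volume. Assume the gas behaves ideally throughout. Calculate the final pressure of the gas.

Polytropic n=1.24: T₂ = T₁(V₁/V₂)^(n−1) = 646×(0.148)^0.24 = 409 K; P₂ = P₁(V₁/V₂)^n = 46.6 kPa.

46.6 kPa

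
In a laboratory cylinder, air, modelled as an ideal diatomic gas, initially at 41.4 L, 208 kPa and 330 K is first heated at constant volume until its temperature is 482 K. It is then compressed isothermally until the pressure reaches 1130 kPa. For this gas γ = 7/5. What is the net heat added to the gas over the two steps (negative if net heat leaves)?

n = P₁V₁/(RT₁) = 208×41.4/(8.314×330) = 3.14 mol.
Step 1 — Isochoric: V stays 41.4 L; P/T = const ⇒ T₂ = 482 K, P₂ = 304 kPa.
W = 0 (no volume change).
ΔU = nCvΔT = 3.14×20.8×(482−330) = 9920 J.
Q = ΔU = 9920 J.
State after step 1: P = 304 kPa, V = 41.4 L, T = 482 K.
Step 2 — Isothermal: T stays 482 K; PV = const ⇒ V₂ = 11.1 L, P₂ = 1130 kPa.
ΔU = 0 (ideal gas, T constant).
W = nRT ln(V₂/V₁) = 3.14×8.314×482×ln(0.269) = -16500 J.
Q = ΔU + W = -16500 J.
Net over both steps: W = -16500 J, Q = -6610 J, ΔU = 9920 J.

-6610 J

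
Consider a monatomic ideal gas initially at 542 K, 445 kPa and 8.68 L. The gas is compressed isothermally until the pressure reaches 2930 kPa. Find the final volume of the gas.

1.32 L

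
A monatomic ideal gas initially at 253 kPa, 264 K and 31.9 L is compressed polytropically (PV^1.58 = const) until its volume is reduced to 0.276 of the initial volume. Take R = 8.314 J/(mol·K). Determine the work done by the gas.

-15400 J

n = P₁V₁/(RT₁) = 253×31.9/(8.314×264) = 3.68 mol.
Polytropic n=1.58: T₂ = T₁(V₁/V₂)^(n−1) = 264×(3.62)^0.58 = 557 K; P₂ = P₁(V₁/V₂)^n = 1930 kPa.
W = (P₁V₁−P₂V₂)/(n−1) = (253×31.9−1930×8.80)/0.58 = -15400 J.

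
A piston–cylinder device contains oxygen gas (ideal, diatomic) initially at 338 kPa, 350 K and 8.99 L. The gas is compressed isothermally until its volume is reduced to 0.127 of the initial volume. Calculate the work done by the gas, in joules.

-6270 J

n = P₁V₁/(RT₁) = 338×8.99/(8.314×350) = 1.04 mol.
Isothermal: T stays 350 K; PV = const ⇒ V₂ = 1.14 L, P₂ = 2660 kPa.
W = nRT ln(V₂/V₁) = 1.04×8.314×350×ln(0.127) = -6270 J.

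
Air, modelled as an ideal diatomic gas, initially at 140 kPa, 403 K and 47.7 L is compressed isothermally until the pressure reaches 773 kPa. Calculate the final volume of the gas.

8.64 L

Isothermal: T stays 403 K; PV = const ⇒ V₂ = 8.64 L, P₂ = 773 kPa.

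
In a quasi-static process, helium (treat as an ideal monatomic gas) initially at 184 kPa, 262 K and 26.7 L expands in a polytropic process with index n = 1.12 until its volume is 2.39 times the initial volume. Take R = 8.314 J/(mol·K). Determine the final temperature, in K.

236 K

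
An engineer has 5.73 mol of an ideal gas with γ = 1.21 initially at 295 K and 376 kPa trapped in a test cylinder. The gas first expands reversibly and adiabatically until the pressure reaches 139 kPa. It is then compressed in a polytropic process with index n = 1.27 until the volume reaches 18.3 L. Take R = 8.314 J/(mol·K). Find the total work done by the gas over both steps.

V₁ = nRT₁/P₁ = 5.73×8.314×295/376 = 37.4 L.
Step 1 — Adiabatic: T₂/T₁ = (P₂/P₁)^((γ−1)/γ) ⇒ T₂ = 295×(0.370)^0.174 = 248 K; V₂ = 85.1 L.
ΔU = nCvΔT = 5.73×39.6×(248−295) = -10600 J.
Q = 0 for an adiabatic process, so W = −ΔU = 10600 J.
State after step 1: P = 139 kPa, V = 85.1 L, T = 248 K.
Step 2 — Polytropic n=1.27: T₂ = T₁(V₁/V₂)^(n−1) = 248×(4.65)^0.27 = 376 K; P₂ = P₁(V₁/V₂)^n = 978 kPa.
W = (P₁V₁−P₂V₂)/(n−1) = (139×85.1−978×18.3)/0.27 = -22500 J.
ΔU = nCvΔT = 5.73×39.6×(376−248) = 29000 J.
Q = ΔU + W = 6430 J.
Net over both steps: W = -11900 J, Q = 6430 J, ΔU = 18300 J.

-11900 J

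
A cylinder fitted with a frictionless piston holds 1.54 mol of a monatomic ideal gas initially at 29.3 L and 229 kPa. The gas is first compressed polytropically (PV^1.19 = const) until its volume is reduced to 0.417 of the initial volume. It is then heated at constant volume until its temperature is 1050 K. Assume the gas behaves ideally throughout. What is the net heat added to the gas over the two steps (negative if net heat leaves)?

3720 J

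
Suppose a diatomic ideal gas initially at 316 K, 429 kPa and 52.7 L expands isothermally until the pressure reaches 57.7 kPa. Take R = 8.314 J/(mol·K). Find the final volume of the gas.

392 L

Isothermal: T stays 316 K; PV = const ⇒ V₂ = 392 L, P₂ = 57.7 kPa.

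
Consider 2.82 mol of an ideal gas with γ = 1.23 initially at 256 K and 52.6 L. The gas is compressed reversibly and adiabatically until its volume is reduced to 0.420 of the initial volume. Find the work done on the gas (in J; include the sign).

P₁ = nRT₁/V₁ = 2.82×8.314×256/52.6 = 114 kPa.
Adiabatic: TV^(γ−1) = const ⇒ T₂ = 256×(2.38)^0.230 = 313 K; PV^γ = const ⇒ P₂ = 332 kPa.
ΔU = nCvΔT = 2.82×36.1×(313−256) = 5760 J.
Q = 0 for an adiabatic process, so W = −ΔU = -5760 J.
Work done on the gas = −W_by = 5760 J.

5760 J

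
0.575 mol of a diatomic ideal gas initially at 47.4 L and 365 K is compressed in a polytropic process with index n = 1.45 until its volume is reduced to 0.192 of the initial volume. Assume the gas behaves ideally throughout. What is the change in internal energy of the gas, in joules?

P₁ = nRT₁/V₁ = 0.575×8.314×365/47.4 = 36.8 kPa.
Polytropic n=1.45: T₂ = T₁(V₁/V₂)^(n−1) = 365×(5.21)^0.45 = 767 K; P₂ = P₁(V₁/V₂)^n = 403 kPa.
For an ideal gas ΔU = nCvΔT with Cv = (5/2)R = 20.8 J/(mol·K).
ΔU = 0.575×20.8×(767−365) = 4800 J.

4800 J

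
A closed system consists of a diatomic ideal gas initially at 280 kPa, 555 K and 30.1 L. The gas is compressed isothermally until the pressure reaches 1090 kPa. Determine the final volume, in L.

7.73 L

Isothermal: T stays 555 K; PV = const ⇒ V₂ = 7.73 L, P₂ = 1090 kPa.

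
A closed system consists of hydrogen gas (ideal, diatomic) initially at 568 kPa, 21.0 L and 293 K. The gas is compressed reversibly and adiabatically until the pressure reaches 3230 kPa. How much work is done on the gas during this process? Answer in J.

n = P₁V₁/(RT₁) = 568×21.0/(8.314×293) = 4.90 mol.
Adiabatic: T₂/T₁ = (P₂/P₁)^((γ−1)/γ) ⇒ T₂ = 293×(5.69)^0.286 = 481 K; V₂ = 6.07 L.
ΔU = nCvΔT = 4.90×20.8×(481−293) = 19200 J.
Q = 0 for an adiabatic process, so W = −ΔU = -19200 J.
Work done on the gas = −W_by = 19200 J.

19200 J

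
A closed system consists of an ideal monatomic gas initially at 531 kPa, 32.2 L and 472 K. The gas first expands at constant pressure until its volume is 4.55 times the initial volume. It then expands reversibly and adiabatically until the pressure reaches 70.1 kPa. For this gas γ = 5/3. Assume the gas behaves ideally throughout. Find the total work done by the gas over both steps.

n = P₁V₁/(RT₁) = 531×32.2/(8.314×472) = 4.36 mol.
Step 1 — Isobaric: P stays 531 kPa; V/T = const ⇒ T₂ = 2150 K, V₂ = 147 L.
W = PΔV = 531×(147−32.2) kPa·L = 60700 J.
ΔU = nCvΔT = 4.36×12.5×(2150−472) = 91000 J.
Q = ΔU + W = nCpΔT = 152000 J.
State after step 1: P = 531 kPa, V = 147 L, T = 2150 K.
Step 2 — Adiabatic: T₂/T₁ = (P₂/P₁)^((γ−1)/γ) ⇒ T₂ = 2150×(0.132)^0.400 = 955 K; V₂ = 494 L.
ΔU = nCvΔT = 4.36×12.5×(955−2150) = -64800 J.
Q = 0 for an adiabatic process, so W = −ΔU = 64800 J.
Net over both steps: W = 125000 J, Q = 152000 J, ΔU = 26300 J.

125000 J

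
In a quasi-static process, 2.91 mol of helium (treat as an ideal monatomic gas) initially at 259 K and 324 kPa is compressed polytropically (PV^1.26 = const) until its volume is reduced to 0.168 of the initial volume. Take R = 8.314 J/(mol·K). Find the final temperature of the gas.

412 K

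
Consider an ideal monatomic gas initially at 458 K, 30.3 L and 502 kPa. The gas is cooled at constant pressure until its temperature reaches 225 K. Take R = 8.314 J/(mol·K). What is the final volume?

Isobaric: P stays 502 kPa; V/T = const ⇒ T₂ = 225 K, V₂ = 14.9 L.

14.9 L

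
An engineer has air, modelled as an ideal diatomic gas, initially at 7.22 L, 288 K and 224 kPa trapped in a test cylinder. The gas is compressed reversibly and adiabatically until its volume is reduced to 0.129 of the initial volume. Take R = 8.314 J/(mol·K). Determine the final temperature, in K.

Adiabatic: TV^(γ−1) = const ⇒ T₂ = 288×(7.75)^0.400 = 653 K; PV^γ = const ⇒ P₂ = 3940 kPa.

653 K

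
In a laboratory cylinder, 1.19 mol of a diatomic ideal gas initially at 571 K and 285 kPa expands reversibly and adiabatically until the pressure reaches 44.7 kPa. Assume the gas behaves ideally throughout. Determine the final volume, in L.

V₁ = nRT₁/P₁ = 1.19×8.314×571/285 = 19.8 L.
Adiabatic: T₂/T₁ = (P₂/P₁)^((γ−1)/γ) ⇒ T₂ = 571×(0.157)^0.286 = 336 K; V₂ = 74.4 L.

74.4 L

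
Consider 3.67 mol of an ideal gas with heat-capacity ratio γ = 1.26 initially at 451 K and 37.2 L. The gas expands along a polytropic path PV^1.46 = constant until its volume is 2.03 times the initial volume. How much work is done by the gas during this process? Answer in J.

8320 J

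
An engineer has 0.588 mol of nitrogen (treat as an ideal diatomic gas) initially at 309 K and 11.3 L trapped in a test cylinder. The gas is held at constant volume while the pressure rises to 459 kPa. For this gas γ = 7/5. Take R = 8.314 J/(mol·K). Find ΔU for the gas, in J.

9190 J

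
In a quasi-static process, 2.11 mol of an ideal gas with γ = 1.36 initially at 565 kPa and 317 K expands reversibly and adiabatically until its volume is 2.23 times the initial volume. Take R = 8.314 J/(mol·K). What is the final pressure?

190 kPa

V₁ = nRT₁/P₁ = 2.11×8.314×317/565 = 9.84 L.
Adiabatic: TV^(γ−1) = const ⇒ T₂ = 317×(0.448)^0.360 = 238 K; PV^γ = const ⇒ P₂ = 190 kPa.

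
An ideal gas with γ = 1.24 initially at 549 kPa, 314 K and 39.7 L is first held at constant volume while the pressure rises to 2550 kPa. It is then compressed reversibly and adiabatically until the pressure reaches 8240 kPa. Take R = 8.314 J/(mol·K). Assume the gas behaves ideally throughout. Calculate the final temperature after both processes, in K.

1830 K

n = P₁V₁/(RT₁) = 549×39.7/(8.314×314) = 8.35 mol.
Step 1 — Isochoric: V stays 39.7 L; P/T = const ⇒ T₂ = 1460 K, P₂ = 2550 kPa.
W = 0 (no volume change).
ΔU = nCvΔT = 8.35×34.6×(1460−314) = 331000 J.
Q = ΔU = 331000 J.
State after step 1: P = 2550 kPa, V = 39.7 L, T = 1460 K.
Step 2 — Adiabatic: T₂/T₁ = (P₂/P₁)^((γ−1)/γ) ⇒ T₂ = 1460×(3.23)^0.194 = 1830 K; V₂ = 15.4 L.
ΔU = nCvΔT = 8.35×34.6×(1830−1460) = 107000 J.
Q = 0 for an adiabatic process, so W = −ΔU = -107000 J.
Net over both steps: W = -107000 J, Q = 331000 J, ΔU = 438000 J.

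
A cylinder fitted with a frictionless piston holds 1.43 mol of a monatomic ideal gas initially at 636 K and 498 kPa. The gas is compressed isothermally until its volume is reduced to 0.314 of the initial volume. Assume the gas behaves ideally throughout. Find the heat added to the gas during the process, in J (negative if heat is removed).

-8760 J

V₁ = nRT₁/P₁ = 1.43×8.314×636/498 = 15.2 L.
Isothermal: T stays 636 K; PV = const ⇒ V₂ = 4.77 L, P₂ = 1590 kPa.
ΔU = 0 (ideal gas, T constant).
W = nRT ln(V₂/V₁) = 1.43×8.314×636×ln(0.314) = -8760 J.
Q = ΔU + W = -8760 J.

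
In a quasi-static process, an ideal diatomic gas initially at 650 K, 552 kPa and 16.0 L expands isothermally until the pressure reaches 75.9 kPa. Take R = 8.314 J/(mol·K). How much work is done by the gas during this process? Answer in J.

n = P₁V₁/(RT₁) = 552×16.0/(8.314×650) = 1.63 mol.
Isothermal: T stays 650 K; PV = const ⇒ V₂ = 116 L, P₂ = 75.9 kPa.
W = nRT ln(V₂/V₁) = 1.63×8.314×650×ln(7.27) = 17500 J.

17500 J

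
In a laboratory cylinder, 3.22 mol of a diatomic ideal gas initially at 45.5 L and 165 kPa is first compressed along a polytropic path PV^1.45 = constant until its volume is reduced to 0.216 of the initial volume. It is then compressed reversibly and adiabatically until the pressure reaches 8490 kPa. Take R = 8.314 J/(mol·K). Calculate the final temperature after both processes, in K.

T₁ = P₁V₁/(nR) = 165×45.5/(3.22×8.314) = 280 K.
Step 1 — Polytropic n=1.45: T₂ = T₁(V₁/V₂)^(n−1) = 280×(4.63)^0.45 = 559 K; P₂ = P₁(V₁/V₂)^n = 1520 kPa.
W = (P₁V₁−P₂V₂)/(n−1) = (165×45.5−1520×9.83)/0.45 = -16600 J.
ΔU = nCvΔT = 3.22×20.8×(559−280) = 18600 J.
Q = ΔU + W = 2070 J.
State after step 1: P = 1520 kPa, V = 9.83 L, T = 559 K.
Step 2 — Adiabatic: T₂/T₁ = (P₂/P₁)^((γ−1)/γ) ⇒ T₂ = 559×(5.58)^0.286 = 913 K; V₂ = 2.88 L.
ΔU = nCvΔT = 3.22×20.8×(913−559) = 23700 J.
Q = 0 for an adiabatic process, so W = −ΔU = -23700 J.
Net over both steps: W = -40300 J, Q = 2070 J, ΔU = 42400 J.

913 K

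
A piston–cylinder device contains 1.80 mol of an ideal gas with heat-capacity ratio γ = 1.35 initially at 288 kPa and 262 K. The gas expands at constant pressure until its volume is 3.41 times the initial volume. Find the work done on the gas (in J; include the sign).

V₁ = nRT₁/P₁ = 1.80×8.314×262/288 = 13.6 L.
Isobaric: P stays 288 kPa; V/T = const ⇒ T₂ = 893 K, V₂ = 46.4 L.
W = PΔV = 288×(46.4−13.6) kPa·L = 9450 J.
Work done on the gas = −W_by = -9450 J.

-9450 J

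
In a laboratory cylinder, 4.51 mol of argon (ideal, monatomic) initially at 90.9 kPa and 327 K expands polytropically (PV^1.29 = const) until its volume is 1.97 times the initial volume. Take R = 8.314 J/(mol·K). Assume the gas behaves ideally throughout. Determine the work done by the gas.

V₁ = nRT₁/P₁ = 4.51×8.314×327/90.9 = 135 L.
Polytropic n=1.29: T₂ = T₁(V₁/V₂)^(n−1) = 327×(0.508)^0.29 = 269 K; P₂ = P₁(V₁/V₂)^n = 37.9 kPa.
W = (P₁V₁−P₂V₂)/(n−1) = (90.9×135−37.9×266)/0.29 = 7550 J.

7550 J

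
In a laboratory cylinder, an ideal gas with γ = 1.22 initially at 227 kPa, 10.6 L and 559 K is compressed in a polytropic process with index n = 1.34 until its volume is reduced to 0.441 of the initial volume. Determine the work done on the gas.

2270 J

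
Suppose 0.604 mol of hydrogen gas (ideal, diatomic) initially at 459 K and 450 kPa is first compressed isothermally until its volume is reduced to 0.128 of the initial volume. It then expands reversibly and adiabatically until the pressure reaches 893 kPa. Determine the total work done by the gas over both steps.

-2870 J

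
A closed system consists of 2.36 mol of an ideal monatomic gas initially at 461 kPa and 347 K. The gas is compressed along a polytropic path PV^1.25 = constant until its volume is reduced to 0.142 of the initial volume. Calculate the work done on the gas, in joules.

V₁ = nRT₁/P₁ = 2.36×8.314×347/461 = 14.8 L.
Polytropic n=1.25: T₂ = T₁(V₁/V₂)^(n−1) = 347×(7.04)^0.25 = 565 K; P₂ = P₁(V₁/V₂)^n = 5290 kPa.
W = (P₁V₁−P₂V₂)/(n−1) = (461×14.8−5290×2.10)/0.25 = -17100 J.
Work done on the gas = −W_by = 17100 J.

17100 J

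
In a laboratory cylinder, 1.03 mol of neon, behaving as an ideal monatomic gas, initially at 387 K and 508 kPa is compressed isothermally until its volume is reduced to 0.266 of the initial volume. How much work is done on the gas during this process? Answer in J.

V₁ = nRT₁/P₁ = 1.03×8.314×387/508 = 6.52 L.
Isothermal: T stays 387 K; PV = const ⇒ V₂ = 1.74 L, P₂ = 1910 kPa.
W = nRT ln(V₂/V₁) = 1.03×8.314×387×ln(0.266) = -4390 J.
Work done on the gas = −W_by = 4390 J.

4390 J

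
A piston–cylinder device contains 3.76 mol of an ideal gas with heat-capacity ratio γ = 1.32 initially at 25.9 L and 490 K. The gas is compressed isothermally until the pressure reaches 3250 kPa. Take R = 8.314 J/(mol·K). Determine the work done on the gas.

26100 J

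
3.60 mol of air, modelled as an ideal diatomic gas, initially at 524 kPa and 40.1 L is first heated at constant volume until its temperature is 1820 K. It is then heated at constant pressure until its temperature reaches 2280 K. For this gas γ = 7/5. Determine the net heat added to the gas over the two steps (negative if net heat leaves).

T₁ = P₁V₁/(nR) = 524×40.1/(3.60×8.314) = 702 K.
Step 1 — Isochoric: V stays 40.1 L; P/T = const ⇒ T₂ = 1820 K, P₂ = 1360 kPa.
W = 0 (no volume change).
ΔU = nCvΔT = 3.60×20.8×(1820−702) = 83700 J.
Q = ΔU = 83700 J.
State after step 1: P = 1360 kPa, V = 40.1 L, T = 1820 K.
Step 2 — Isobaric: P stays 1360 kPa; V/T = const ⇒ T₂ = 2280 K, V₂ = 50.2 L.
W = PΔV = 1360×(50.2−40.1) kPa·L = 13800 J.
ΔU = nCvΔT = 3.60×20.8×(2280−1820) = 34400 J.
Q = ΔU + W = nCpΔT = 48200 J.
Net over both steps: W = 13800 J, Q = 132000 J, ΔU = 118000 J.

132000 J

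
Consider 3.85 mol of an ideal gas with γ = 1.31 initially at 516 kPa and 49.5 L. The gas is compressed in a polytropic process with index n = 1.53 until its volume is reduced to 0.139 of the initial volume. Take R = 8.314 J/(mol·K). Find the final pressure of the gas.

T₁ = P₁V₁/(nR) = 516×49.5/(3.85×8.314) = 798 K.
Polytropic n=1.53: T₂ = T₁(V₁/V₂)^(n−1) = 798×(7.19)^0.53 = 2270 K; P₂ = P₁(V₁/V₂)^n = 10600 kPa.

10600 kPa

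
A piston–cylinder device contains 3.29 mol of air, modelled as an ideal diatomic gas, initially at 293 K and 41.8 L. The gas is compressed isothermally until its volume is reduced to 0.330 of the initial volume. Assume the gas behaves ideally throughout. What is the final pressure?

581 kPa

P₁ = nRT₁/V₁ = 3.29×8.314×293/41.8 = 192 kPa.
Isothermal: T stays 293 K; PV = const ⇒ V₂ = 13.8 L, P₂ = 581 kPa.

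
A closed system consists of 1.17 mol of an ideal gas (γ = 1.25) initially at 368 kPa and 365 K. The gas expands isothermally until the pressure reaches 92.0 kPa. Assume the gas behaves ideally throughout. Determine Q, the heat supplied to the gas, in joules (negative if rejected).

4920 J

V₁ = nRT₁/P₁ = 1.17×8.314×365/368 = 9.65 L.
Isothermal: T stays 365 K; PV = const ⇒ V₂ = 38.6 L, P₂ = 92.0 kPa.
ΔU = 0 (ideal gas, T constant).
W = nRT ln(V₂/V₁) = 1.17×8.314×365×ln(4.00) = 4920 J.
Q = ΔU + W = 4920 J.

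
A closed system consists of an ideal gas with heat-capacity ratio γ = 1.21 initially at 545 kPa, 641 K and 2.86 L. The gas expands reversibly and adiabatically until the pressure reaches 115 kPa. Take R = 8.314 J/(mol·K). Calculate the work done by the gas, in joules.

1760 J

n = P₁V₁/(RT₁) = 545×2.86/(8.314×641) = 0.292 mol.
Adiabatic: T₂/T₁ = (P₂/P₁)^((γ−1)/γ) ⇒ T₂ = 641×(0.211)^0.174 = 489 K; V₂ = 10.3 L.
ΔU = nCvΔT = 0.292×39.6×(489−641) = -1760 J.
Q = 0 for an adiabatic process, so W = −ΔU = 1760 J.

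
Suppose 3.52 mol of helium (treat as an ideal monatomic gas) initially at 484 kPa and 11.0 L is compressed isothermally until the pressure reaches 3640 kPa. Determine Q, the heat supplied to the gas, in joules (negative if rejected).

-10700 J

T₁ = P₁V₁/(nR) = 484×11.0/(3.52×8.314) = 182 K.
Isothermal: T stays 182 K; PV = const ⇒ V₂ = 1.46 L, P₂ = 3640 kPa.
ΔU = 0 (ideal gas, T constant).
W = nRT ln(V₂/V₁) = 3.52×8.314×182×ln(0.133) = -10700 J.
Q = ΔU + W = -10700 J.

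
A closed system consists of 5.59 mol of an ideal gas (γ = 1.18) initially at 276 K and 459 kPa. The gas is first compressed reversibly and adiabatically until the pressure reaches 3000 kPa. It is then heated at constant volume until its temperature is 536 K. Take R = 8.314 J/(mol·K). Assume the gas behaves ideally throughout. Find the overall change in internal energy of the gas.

V₁ = nRT₁/P₁ = 5.59×8.314×276/459 = 27.9 L.
Step 1 — Adiabatic: T₂/T₁ = (P₂/P₁)^((γ−1)/γ) ⇒ T₂ = 276×(6.54)^0.153 = 368 K; V₂ = 5.69 L.
ΔU = nCvΔT = 5.59×46.2×(368−276) = 23600 J.
Q = 0 for an adiabatic process, so W = −ΔU = -23600 J.
State after step 1: P = 3000 kPa, V = 5.69 L, T = 368 K.
Step 2 — Isochoric: V stays 5.69 L; P/T = const ⇒ T₂ = 536 K, P₂ = 4380 kPa.
W = 0 (no volume change).
ΔU = nCvΔT = 5.59×46.2×(536−368) = 43500 J.
Q = ΔU = 43500 J.
Net over both steps: W = -23600 J, Q = 43500 J, ΔU = 67100 J.

67100 J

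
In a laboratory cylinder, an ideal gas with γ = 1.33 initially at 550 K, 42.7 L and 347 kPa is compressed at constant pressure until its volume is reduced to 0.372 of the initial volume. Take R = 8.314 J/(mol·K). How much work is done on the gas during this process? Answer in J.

9310 J

n = P₁V₁/(RT₁) = 347×42.7/(8.314×550) = 3.24 mol.
Isobaric: P stays 347 kPa; V/T = const ⇒ T₂ = 205 K, V₂ = 15.9 L.
W = PΔV = 347×(15.9−42.7) kPa·L = -9310 J.
Work done on the gas = −W_by = 9310 J.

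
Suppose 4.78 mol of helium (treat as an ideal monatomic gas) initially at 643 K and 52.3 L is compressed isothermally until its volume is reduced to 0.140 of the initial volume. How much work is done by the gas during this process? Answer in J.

P₁ = nRT₁/V₁ = 4.78×8.314×643/52.3 = 489 kPa.
Isothermal: T stays 643 K; PV = const ⇒ V₂ = 7.32 L, P₂ = 3490 kPa.
W = nRT ln(V₂/V₁) = 4.78×8.314×643×ln(0.140) = -50200 J.

-50200 J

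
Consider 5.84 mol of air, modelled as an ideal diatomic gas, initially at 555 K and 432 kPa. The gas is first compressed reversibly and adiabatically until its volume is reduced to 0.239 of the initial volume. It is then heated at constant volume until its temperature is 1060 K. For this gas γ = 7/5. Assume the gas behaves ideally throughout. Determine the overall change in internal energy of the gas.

61300 J

V₁ = nRT₁/P₁ = 5.84×8.314×555/432 = 62.4 L.
Step 1 — Adiabatic: TV^(γ−1) = const ⇒ T₂ = 555×(4.18)^0.400 = 984 K; PV^γ = const ⇒ P₂ = 3200 kPa.
ΔU = nCvΔT = 5.84×20.8×(984−555) = 52100 J.
Q = 0 for an adiabatic process, so W = −ΔU = -52100 J.
State after step 1: P = 3200 kPa, V = 14.9 L, T = 984 K.
Step 2 — Isochoric: V stays 14.9 L; P/T = const ⇒ T₂ = 1060 K, P₂ = 3450 kPa.
W = 0 (no volume change).
ΔU = nCvΔT = 5.84×20.8×(1060−984) = 9240 J.
Q = ΔU = 9240 J.
Net over both steps: W = -52100 J, Q = 9240 J, ΔU = 61300 J.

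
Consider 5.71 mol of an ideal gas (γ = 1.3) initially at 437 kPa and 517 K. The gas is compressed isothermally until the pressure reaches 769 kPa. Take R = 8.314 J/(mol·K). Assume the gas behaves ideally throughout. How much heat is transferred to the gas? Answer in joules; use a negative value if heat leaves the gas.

-13900 J

V₁ = nRT₁/P₁ = 5.71×8.314×517/437 = 56.2 L.
Isothermal: T stays 517 K; PV = const ⇒ V₂ = 31.9 L, P₂ = 769 kPa.
ΔU = 0 (ideal gas, T constant).
W = nRT ln(V₂/V₁) = 5.71×8.314×517×ln(0.568) = -13900 J.
Q = ΔU + W = -13900 J.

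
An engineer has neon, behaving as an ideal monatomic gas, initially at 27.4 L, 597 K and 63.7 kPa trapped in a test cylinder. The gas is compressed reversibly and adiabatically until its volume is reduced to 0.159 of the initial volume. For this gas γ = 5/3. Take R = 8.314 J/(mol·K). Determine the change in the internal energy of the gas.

n = P₁V₁/(RT₁) = 63.7×27.4/(8.314×597) = 0.352 mol.
Adiabatic: TV^(γ−1) = const ⇒ T₂ = 597×(6.29)^0.667 = 2030 K; PV^γ = const ⇒ P₂ = 1370 kPa.
For an ideal gas ΔU = nCvΔT with Cv = (3/2)R = 12.5 J/(mol·K).
ΔU = 0.352×12.5×(2030−597) = 6300 J.

6300 J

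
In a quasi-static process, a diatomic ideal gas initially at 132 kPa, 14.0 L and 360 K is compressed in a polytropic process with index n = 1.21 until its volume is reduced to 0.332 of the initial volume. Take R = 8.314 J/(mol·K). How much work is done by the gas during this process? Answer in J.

-2290 J

n = P₁V₁/(RT₁) = 132×14.0/(8.314×360) = 0.617 mol.
Polytropic n=1.21: T₂ = T₁(V₁/V₂)^(n−1) = 360×(3.01)^0.21 = 454 K; P₂ = P₁(V₁/V₂)^n = 501 kPa.
W = (P₁V₁−P₂V₂)/(n−1) = (132×14.0−501×4.65)/0.21 = -2290 J.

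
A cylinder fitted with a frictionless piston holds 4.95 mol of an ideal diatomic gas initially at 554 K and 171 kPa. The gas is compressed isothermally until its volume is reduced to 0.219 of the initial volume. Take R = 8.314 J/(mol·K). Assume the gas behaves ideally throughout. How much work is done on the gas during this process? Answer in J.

34600 J

V₁ = nRT₁/P₁ = 4.95×8.314×554/171 = 133 L.
Isothermal: T stays 554 K; PV = const ⇒ V₂ = 29.2 L, P₂ = 781 kPa.
W = nRT ln(V₂/V₁) = 4.95×8.314×554×ln(0.219) = -34600 J.
Work done on the gas = −W_by = 34600 J.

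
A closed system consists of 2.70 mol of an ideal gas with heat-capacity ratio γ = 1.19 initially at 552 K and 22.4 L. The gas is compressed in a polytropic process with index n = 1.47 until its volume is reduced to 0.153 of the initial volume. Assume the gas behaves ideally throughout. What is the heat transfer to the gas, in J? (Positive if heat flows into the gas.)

55000 J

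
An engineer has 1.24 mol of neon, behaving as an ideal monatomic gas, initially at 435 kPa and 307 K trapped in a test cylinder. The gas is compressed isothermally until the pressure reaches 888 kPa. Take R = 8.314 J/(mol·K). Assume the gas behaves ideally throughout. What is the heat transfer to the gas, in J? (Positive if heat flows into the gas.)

-2260 J

V₁ = nRT₁/P₁ = 1.24×8.314×307/435 = 7.28 L.
Isothermal: T stays 307 K; PV = const ⇒ V₂ = 3.56 L, P₂ = 888 kPa.
ΔU = 0 (ideal gas, T constant).
W = nRT ln(V₂/V₁) = 1.24×8.314×307×ln(0.490) = -2260 J.
Q = ΔU + W = -2260 J.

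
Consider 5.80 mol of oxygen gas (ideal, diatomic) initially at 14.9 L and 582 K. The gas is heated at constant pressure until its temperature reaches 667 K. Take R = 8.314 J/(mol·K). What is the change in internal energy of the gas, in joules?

10200 J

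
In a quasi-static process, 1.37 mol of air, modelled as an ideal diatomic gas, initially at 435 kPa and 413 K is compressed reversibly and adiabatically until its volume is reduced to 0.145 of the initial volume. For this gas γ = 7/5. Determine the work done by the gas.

-13700 J

V₁ = nRT₁/P₁ = 1.37×8.314×413/435 = 10.8 L.
Adiabatic: TV^(γ−1) = const ⇒ T₂ = 413×(6.90)^0.400 = 894 K; PV^γ = const ⇒ P₂ = 6490 kPa.
ΔU = nCvΔT = 1.37×20.8×(894−413) = 13700 J.
Q = 0 for an adiabatic process, so W = −ΔU = -13700 J.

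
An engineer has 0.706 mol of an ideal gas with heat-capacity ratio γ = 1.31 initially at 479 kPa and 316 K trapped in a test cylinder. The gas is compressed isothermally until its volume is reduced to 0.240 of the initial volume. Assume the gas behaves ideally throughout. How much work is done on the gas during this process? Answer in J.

2650 J

V₁ = nRT₁/P₁ = 0.706×8.314×316/479 = 3.87 L.
Isothermal: T stays 316 K; PV = const ⇒ V₂ = 0.929 L, P₂ = 2000 kPa.
W = nRT ln(V₂/V₁) = 0.706×8.314×316×ln(0.240) = -2650 J.
Work done on the gas = −W_by = 2650 J.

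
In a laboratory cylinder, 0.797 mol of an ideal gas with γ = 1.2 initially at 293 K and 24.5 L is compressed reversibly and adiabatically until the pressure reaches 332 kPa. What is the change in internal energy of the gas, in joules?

2620 J

P₁ = nRT₁/V₁ = 0.797×8.314×293/24.5 = 79.2 kPa.
Adiabatic: T₂/T₁ = (P₂/P₁)^((γ−1)/γ) ⇒ T₂ = 293×(4.19)^0.167 = 372 K; V₂ = 7.42 L.
For an ideal gas ΔU = nCvΔT with Cv = R/(γ−1) = 41.6 J/(mol·K).
ΔU = 0.797×41.6×(372−293) = 2620 J.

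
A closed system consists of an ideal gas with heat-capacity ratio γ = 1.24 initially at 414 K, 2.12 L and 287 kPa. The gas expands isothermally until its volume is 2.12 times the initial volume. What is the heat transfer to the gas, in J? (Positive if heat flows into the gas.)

457 J

n = P₁V₁/(RT₁) = 287×2.12/(8.314×414) = 0.177 mol.
Isothermal: T stays 414 K; PV = const ⇒ V₂ = 4.49 L, P₂ = 135 kPa.
ΔU = 0 (ideal gas, T constant).
W = nRT ln(V₂/V₁) = 0.177×8.314×414×ln(2.12) = 457 J.
Q = ΔU + W = 457 J.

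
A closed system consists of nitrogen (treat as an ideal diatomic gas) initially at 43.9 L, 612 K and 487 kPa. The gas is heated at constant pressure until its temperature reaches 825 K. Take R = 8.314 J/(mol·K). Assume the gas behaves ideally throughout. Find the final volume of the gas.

59.2 L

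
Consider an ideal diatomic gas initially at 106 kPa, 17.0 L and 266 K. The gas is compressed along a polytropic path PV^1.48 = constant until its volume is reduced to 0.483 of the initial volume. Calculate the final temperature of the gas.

377 K

Polytropic n=1.48: T₂ = T₁(V₁/V₂)^(n−1) = 266×(2.07)^0.48 = 377 K; P₂ = P₁(V₁/V₂)^n = 311 kPa.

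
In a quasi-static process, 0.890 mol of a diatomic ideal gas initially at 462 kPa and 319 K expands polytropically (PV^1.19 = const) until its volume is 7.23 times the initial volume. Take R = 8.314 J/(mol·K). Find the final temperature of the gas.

V₁ = nRT₁/P₁ = 0.890×8.314×319/462 = 5.11 L.
Polytropic n=1.19: T₂ = T₁(V₁/V₂)^(n−1) = 319×(0.138)^0.19 = 219 K; P₂ = P₁(V₁/V₂)^n = 43.9 kPa.

219 K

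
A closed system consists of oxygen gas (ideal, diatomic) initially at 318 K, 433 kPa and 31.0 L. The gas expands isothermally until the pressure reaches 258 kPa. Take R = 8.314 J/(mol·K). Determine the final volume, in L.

52.0 L

Isothermal: T stays 318 K; PV = const ⇒ V₂ = 52.0 L, P₂ = 258 kPa.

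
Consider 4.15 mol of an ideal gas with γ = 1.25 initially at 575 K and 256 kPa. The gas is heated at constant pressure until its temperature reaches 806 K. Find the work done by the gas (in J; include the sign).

7970 J

V₁ = nRT₁/P₁ = 4.15×8.314×575/256 = 77.5 L.
Isobaric: P stays 256 kPa; V/T = const ⇒ T₂ = 806 K, V₂ = 109 L.
W = PΔV = 256×(109−77.5) kPa·L = 7970 J.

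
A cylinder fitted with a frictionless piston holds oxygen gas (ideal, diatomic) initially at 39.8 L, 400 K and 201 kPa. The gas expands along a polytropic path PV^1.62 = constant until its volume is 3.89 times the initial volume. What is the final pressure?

22.3 kPa

Polytropic n=1.62: T₂ = T₁(V₁/V₂)^(n−1) = 400×(0.257)^0.62 = 172 K; P₂ = P₁(V₁/V₂)^n = 22.3 kPa.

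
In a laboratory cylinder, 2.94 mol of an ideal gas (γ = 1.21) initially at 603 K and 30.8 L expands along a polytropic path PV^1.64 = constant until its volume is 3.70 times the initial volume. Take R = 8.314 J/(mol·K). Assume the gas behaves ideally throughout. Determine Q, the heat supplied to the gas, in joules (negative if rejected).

P₁ = nRT₁/V₁ = 2.94×8.314×603/30.8 = 479 kPa.
Polytropic n=1.64: T₂ = T₁(V₁/V₂)^(n−1) = 603×(0.270)^0.64 = 261 K; P₂ = P₁(V₁/V₂)^n = 56.0 kPa.
W = (P₁V₁−P₂V₂)/(n−1) = (479×30.8−56.0×114)/0.64 = 13100 J.
ΔU = nCvΔT = 2.94×39.6×(261−603) = -39800 J.
Q = ΔU + W = -26700 J.

-26700 J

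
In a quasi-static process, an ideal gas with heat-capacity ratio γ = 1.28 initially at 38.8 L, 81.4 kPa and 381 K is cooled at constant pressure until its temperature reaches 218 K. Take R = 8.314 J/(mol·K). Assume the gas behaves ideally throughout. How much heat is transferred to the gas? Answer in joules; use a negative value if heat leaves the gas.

n = P₁V₁/(RT₁) = 81.4×38.8/(8.314×381) = 0.997 mol.
Isobaric: P stays 81.4 kPa; V/T = const ⇒ T₂ = 218 K, V₂ = 22.2 L.
W = PΔV = 81.4×(22.2−38.8) kPa·L = -1350 J.
ΔU = nCvΔT = 0.997×29.7×(218−381) = -4830 J.
Q = ΔU + W = nCpΔT = -6180 J.

-6180 J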